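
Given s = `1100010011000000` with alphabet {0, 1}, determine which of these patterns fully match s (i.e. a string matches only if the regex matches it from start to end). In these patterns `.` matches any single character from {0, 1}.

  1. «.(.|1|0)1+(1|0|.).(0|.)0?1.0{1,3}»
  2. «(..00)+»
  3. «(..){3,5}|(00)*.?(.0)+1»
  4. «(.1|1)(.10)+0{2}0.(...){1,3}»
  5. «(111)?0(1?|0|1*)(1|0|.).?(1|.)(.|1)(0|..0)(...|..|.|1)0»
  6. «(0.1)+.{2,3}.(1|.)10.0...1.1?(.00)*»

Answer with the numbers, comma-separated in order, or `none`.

2

1 → no match
2 → match
3 → no match
4 → no match
5 → no match
6 → no match — must start with `0`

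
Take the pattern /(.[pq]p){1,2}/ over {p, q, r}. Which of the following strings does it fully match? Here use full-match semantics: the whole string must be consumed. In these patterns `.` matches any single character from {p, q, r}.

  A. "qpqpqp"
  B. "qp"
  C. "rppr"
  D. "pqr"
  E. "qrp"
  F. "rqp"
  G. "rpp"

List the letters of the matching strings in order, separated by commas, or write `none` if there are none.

A → no match
B → no match
C → no match — must end with "p"
D → no match — must end with "p"
E → no match
F → match
G → match

F, G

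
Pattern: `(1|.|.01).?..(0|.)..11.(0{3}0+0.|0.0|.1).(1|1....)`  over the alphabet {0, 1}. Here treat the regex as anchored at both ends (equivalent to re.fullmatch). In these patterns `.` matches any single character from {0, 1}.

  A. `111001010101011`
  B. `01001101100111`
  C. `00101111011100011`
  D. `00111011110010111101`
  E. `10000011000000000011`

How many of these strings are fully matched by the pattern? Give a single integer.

A → no match
B → match
C → match
D → match
E → match
Total matched: 4

4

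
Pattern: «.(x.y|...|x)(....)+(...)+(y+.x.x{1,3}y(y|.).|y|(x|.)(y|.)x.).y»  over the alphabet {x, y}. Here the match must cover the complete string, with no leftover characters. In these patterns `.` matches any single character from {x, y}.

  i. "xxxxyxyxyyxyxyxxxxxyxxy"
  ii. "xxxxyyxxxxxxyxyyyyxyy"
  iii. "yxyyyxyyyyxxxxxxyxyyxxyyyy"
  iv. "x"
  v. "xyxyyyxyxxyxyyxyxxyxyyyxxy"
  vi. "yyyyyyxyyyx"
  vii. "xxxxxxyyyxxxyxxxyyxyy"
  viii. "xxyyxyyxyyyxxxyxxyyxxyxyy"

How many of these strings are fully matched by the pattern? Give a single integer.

1

i → no match
ii → no match
iii → match
iv → no match — must end with "y"
v → no match
vi → no match — must end with "y"
vii → no match
viii → no match
Total matched: 1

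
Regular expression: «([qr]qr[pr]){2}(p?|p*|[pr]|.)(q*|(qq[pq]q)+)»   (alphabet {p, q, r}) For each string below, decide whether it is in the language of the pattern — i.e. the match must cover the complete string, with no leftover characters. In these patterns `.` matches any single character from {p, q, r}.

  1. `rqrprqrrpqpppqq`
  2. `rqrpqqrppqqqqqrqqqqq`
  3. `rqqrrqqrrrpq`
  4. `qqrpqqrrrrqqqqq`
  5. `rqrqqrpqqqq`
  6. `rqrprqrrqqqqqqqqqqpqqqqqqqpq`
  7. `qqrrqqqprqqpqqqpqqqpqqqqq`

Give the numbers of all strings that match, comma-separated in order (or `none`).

1 → no match
2 → no match
3 → no match
4 → no match
5 → no match
6 → match
7 → no match

6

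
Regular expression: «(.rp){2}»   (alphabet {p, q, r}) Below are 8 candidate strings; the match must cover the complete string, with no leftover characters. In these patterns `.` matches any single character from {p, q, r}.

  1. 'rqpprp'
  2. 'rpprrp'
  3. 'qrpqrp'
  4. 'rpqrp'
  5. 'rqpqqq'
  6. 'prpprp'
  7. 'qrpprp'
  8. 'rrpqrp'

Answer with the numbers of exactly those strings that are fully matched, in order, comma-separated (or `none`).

3, 6, 7, 8

1. 'rqpprp' → no match
2. 'rpprrp' → no match
3. 'qrpqrp' → match
4. 'rpqrp' → no match
5. 'rqpqqq' → no match — must end with 'rp'
6. 'prpprp' → match
7. 'qrpprp' → match
8. 'rrpqrp' → match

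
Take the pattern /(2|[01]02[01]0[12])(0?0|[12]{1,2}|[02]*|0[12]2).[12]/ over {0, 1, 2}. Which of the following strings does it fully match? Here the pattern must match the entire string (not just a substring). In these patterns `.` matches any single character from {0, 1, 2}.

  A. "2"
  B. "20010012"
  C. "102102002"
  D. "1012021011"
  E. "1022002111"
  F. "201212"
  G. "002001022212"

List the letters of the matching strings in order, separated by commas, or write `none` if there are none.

A → no match
B → no match
C → match
D → no match
E → no match
F → match
G → match

C, F, G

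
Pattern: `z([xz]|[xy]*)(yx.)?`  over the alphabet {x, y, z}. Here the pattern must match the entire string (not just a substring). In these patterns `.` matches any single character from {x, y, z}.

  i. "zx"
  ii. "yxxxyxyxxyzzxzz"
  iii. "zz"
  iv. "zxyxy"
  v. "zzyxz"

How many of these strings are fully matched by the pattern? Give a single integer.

i → match
ii → no match — must start with "z"
iii → match
iv → match
v → match
Total matched: 4

4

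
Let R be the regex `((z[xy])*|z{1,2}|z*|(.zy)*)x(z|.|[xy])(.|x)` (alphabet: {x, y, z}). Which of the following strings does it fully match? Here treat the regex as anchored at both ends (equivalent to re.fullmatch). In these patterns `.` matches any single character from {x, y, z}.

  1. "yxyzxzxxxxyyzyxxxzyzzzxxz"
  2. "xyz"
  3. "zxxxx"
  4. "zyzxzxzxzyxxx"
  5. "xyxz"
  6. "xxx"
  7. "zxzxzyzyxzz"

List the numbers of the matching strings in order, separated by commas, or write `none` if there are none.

2, 3, 4, 6, 7

1 → no match
2 → match
3 → match
4 → match
5 → no match
6 → match
7 → match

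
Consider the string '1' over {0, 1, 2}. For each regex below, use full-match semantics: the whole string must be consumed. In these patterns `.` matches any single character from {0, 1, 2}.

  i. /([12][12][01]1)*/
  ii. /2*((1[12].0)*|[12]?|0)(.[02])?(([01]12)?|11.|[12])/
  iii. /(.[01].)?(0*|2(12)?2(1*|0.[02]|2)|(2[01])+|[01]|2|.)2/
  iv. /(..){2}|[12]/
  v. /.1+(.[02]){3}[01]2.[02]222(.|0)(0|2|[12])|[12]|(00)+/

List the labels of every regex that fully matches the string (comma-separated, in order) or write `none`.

i → no match
ii → match
iii → no match — must end with '2'
iv → match
v → match

ii, iv, v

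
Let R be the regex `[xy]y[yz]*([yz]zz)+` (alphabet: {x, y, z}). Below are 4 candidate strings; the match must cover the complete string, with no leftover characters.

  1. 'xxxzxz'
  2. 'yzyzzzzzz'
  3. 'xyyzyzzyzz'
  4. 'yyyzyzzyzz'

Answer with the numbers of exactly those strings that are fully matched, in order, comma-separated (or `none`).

3, 4

1 → no match — must end with 'zz'
2 → no match
3 → match
4 → match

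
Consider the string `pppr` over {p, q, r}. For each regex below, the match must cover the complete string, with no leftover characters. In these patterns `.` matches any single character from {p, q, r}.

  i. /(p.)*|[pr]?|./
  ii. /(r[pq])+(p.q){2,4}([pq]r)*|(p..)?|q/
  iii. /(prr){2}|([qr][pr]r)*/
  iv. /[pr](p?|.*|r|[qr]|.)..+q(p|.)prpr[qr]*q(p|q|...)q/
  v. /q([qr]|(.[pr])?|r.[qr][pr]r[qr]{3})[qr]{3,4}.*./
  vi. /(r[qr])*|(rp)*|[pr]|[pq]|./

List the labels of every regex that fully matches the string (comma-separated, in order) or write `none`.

i → match
ii → no match
iii → no match
iv → no match — must end with `q`
v → no match — must start with `q`
vi → no match

i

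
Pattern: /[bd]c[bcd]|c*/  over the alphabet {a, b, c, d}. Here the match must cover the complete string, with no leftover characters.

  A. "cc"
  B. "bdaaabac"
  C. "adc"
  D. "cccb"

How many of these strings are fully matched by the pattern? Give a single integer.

1

A. "cc" → match
B. "bdaaabac" → no match
C. "adc" → no match
D. "cccb" → no match
Total matched: 1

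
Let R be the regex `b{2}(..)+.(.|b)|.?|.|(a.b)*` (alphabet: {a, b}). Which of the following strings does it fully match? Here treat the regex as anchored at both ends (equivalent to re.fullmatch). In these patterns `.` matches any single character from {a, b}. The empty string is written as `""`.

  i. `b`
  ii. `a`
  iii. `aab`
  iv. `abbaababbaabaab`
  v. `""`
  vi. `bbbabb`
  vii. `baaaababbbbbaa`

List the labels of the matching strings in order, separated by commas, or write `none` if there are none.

i → match
ii → match
iii → match
iv → match
v → match
vi → match
vii → no match

i, ii, iii, iv, v, vi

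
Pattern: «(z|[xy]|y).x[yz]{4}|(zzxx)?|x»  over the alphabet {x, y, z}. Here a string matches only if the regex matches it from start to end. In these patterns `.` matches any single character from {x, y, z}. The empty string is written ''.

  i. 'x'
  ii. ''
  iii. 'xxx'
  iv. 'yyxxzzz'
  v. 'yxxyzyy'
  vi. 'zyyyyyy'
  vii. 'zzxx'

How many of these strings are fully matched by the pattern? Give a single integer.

4

i. 'x' → match
ii. '' → match
iii. 'xxx' → no match
iv. 'yyxxzzz' → no match
v. 'yxxyzyy' → match
vi. 'zyyyyyy' → no match
vii. 'zzxx' → match
Total matched: 4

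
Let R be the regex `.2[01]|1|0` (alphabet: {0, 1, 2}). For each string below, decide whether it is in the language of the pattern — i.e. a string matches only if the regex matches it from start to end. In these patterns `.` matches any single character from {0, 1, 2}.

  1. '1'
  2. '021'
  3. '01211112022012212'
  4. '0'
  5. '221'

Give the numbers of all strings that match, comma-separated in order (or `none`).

1, 2, 4, 5

1 → match
2 → match
3 → no match
4 → match
5 → match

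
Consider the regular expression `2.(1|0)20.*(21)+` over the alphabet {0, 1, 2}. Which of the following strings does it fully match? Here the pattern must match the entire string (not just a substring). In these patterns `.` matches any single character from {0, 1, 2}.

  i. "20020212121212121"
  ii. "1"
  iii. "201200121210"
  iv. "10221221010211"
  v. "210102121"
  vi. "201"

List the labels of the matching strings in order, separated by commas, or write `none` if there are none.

i

i → match
ii → no match — must start with "2"
iii → no match — must end with "21"
iv → no match — must start with "2"
v → no match
vi → no match — must end with "21"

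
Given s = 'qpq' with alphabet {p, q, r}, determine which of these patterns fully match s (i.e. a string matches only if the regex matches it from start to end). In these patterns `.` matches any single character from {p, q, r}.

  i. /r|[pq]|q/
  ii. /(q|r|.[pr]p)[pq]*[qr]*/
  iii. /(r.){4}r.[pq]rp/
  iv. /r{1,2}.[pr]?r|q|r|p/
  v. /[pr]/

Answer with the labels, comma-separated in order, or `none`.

ii

i → no match
ii → match
iii → no match — must start with 'r'
iv → no match
v → no match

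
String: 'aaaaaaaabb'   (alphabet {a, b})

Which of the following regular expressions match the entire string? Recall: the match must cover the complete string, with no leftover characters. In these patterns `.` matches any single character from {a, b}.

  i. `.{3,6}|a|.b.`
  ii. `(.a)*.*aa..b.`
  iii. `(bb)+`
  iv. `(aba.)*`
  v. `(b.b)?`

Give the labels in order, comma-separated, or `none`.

i → no match
ii → match
iii → no match — must start with 'bb'
iv → no match
v → no match

ii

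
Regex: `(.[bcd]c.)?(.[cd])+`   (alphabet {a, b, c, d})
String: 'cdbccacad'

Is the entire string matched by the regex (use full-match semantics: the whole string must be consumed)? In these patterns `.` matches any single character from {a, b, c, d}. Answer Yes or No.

No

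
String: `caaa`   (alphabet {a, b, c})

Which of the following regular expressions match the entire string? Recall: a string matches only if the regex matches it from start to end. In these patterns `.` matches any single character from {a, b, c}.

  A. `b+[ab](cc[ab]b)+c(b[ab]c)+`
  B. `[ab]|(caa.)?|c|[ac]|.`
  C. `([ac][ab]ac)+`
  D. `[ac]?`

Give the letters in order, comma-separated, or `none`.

A → no match — must start with `b`
B → match
C → no match — must end with `ac`
D → no match

B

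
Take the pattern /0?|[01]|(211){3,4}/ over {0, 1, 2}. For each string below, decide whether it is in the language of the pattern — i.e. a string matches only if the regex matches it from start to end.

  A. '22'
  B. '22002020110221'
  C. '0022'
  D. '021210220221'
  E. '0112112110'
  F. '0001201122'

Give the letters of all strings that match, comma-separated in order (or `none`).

A → no match
B → no match
C → no match
D → no match
E → no match
F → no match

none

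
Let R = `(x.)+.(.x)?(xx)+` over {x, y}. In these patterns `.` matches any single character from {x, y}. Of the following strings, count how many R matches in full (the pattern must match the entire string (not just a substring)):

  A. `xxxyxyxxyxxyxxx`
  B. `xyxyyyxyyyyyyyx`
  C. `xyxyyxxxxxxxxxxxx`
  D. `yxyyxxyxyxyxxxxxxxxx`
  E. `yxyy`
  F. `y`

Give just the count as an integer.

A → no match
B → no match — must end with `xx`
C → match
D → no match — must start with `x`
E → no match — must start with `x`
F → no match — must start with `x`
Total matched: 1

1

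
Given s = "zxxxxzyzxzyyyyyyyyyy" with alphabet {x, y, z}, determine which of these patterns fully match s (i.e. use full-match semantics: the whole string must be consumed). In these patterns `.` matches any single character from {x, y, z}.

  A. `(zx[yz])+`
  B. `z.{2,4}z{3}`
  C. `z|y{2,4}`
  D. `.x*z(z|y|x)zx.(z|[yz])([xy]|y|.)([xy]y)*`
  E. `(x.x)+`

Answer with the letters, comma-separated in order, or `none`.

D

A → no match
B → no match — must end with "z"
C → no match
D → match
E → no match — must start with "x"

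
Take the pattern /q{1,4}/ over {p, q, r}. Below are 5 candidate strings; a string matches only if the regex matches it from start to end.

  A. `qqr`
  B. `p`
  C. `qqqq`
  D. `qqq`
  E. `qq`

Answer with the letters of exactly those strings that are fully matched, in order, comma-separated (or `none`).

C, D, E

A → no match — must end with `q`
B → no match — must start with `q`
C → match
D → match
E → match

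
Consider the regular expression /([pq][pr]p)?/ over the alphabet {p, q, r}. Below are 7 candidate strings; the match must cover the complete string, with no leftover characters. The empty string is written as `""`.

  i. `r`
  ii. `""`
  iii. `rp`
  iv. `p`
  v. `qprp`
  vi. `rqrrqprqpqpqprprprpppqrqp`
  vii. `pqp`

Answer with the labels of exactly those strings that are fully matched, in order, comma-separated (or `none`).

i → no match
ii → match
iii → no match
iv → no match
v → no match
vi → no match
vii → no match

ii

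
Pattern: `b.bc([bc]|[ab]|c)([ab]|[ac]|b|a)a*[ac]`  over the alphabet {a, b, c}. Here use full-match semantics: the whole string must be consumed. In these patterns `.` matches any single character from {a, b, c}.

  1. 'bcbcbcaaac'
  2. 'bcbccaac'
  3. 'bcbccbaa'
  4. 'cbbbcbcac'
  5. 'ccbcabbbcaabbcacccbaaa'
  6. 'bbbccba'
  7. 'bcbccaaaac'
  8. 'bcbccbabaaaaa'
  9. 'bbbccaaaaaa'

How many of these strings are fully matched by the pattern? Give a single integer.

1 → match
2 → match
3 → match
4 → no match — must start with 'b'
5 → no match — must start with 'b'
6 → match
7 → match
8 → no match
9 → match
Total matched: 6

6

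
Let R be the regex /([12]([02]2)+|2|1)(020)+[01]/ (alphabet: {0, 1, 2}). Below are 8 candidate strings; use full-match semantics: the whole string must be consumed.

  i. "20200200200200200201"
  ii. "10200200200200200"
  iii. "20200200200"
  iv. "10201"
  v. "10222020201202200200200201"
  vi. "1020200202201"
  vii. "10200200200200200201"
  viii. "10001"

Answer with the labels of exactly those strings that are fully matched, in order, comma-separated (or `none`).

i → match
ii → match
iii → match
iv → match
v → no match
vi → no match
vii → match
viii → no match

i, ii, iii, iv, vii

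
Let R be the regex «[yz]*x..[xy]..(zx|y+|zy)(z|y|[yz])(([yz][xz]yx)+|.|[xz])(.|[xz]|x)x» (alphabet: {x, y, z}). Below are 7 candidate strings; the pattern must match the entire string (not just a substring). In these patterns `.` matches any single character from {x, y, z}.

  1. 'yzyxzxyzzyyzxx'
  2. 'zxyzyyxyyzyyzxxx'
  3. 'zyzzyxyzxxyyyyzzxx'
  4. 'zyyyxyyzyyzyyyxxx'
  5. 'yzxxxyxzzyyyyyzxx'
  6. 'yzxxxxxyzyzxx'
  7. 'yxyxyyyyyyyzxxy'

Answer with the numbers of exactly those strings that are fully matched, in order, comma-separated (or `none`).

1, 3

1 → match
2 → no match
3 → match
4 → no match
5 → no match
6 → no match
7 → no match — must end with 'x'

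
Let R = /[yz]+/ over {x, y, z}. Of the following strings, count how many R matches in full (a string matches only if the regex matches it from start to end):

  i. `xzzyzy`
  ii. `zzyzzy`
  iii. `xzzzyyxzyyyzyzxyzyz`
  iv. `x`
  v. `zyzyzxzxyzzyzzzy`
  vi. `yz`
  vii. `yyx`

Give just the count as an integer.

2

i. `xzzyzy` → no match
ii. `zzyzzy` → match
iii → no match
iv. `x` → no match
v → no match
vi. `yz` → match
vii. `yyx` → no match
Total matched: 2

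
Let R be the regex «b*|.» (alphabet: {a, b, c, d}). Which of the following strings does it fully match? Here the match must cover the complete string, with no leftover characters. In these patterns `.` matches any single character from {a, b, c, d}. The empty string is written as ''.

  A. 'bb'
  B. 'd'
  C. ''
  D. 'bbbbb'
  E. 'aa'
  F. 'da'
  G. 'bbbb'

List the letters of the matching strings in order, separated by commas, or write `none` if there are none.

A, B, C, D, G

A → match
B → match
C → match
D → match
E → no match
F → no match
G → match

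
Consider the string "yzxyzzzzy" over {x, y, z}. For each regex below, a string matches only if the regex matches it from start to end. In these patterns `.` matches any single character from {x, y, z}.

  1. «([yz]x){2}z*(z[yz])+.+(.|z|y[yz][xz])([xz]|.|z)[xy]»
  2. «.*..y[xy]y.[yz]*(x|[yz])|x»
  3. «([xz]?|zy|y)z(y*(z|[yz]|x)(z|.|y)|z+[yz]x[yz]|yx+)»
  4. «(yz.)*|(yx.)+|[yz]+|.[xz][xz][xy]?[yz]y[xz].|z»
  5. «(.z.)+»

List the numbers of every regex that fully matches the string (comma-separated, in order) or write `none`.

5

1 → no match
2 → no match
3 → no match
4 → no match
5 → match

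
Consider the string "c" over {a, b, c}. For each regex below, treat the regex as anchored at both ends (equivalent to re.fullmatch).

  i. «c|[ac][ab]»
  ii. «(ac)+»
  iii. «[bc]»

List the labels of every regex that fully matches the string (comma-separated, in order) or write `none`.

i → match
ii → no match — must start with "ac"
iii → match

i, iii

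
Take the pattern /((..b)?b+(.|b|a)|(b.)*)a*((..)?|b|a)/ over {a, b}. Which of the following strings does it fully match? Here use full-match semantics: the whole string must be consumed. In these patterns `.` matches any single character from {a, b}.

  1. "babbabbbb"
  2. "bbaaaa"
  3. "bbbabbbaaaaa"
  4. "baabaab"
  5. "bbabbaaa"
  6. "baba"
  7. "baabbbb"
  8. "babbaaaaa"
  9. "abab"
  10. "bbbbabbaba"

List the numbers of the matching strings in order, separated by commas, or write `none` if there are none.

2, 3, 6, 8

1 → no match
2 → match
3 → match
4 → no match
5 → no match
6 → match
7 → no match
8 → match
9 → no match
10 → no match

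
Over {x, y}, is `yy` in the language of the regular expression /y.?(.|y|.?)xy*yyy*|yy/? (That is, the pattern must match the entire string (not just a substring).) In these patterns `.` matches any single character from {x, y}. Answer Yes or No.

Yes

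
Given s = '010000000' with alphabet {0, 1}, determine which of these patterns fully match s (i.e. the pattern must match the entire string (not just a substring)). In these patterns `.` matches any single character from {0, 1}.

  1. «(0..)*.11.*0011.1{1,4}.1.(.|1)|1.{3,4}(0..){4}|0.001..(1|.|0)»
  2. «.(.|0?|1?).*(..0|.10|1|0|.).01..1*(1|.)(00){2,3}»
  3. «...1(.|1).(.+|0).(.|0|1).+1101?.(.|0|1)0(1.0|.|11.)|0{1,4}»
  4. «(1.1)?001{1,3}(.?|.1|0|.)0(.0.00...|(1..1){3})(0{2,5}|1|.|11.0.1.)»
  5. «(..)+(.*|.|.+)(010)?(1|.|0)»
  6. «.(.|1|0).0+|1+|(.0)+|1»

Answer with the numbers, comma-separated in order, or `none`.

1 → no match
2 → no match
3 → no match
4 → no match
5 → match
6 → match

5, 6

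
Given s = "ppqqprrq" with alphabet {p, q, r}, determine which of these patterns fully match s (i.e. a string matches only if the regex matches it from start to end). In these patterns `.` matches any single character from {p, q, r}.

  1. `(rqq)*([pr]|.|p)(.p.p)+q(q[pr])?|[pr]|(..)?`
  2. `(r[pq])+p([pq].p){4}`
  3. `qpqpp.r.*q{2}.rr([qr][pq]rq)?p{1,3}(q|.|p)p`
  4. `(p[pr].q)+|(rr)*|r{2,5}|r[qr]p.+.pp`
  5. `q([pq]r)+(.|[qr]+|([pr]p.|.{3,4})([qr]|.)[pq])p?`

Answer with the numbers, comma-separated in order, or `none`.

4

1 → no match
2 → no match — must start with "r"
3 → no match — must start with "qpqpp"
4 → match
5 → no match — must start with "q"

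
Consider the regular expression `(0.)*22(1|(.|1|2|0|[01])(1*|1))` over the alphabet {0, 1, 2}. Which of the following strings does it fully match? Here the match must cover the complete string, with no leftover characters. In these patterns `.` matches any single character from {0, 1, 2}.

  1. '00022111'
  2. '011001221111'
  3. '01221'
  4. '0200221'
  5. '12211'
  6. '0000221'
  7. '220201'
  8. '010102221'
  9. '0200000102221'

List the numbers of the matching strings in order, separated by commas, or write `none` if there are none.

3, 4, 6, 8, 9

1 → no match
2 → no match
3 → match
4 → match
5 → no match
6 → match
7 → no match
8 → match
9 → match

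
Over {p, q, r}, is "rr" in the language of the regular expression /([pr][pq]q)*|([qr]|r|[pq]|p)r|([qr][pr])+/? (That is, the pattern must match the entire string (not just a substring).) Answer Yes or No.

Yes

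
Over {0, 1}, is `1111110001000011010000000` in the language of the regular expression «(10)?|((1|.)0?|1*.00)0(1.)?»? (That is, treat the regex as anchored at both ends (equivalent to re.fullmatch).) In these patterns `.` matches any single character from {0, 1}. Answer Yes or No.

No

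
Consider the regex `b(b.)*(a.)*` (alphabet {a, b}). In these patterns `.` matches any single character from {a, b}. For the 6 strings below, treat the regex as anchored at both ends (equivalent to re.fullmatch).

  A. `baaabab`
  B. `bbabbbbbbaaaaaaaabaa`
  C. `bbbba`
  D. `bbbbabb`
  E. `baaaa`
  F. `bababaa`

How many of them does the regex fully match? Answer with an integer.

A → match
B → no match
C → match
D → match
E → match
F → match
Total matched: 5

5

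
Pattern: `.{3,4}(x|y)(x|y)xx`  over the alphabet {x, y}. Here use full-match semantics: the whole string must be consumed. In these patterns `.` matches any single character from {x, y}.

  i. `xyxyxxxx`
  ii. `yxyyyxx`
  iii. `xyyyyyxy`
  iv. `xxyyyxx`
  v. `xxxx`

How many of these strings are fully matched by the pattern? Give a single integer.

i → match
ii → match
iii → no match — must end with `xx`
iv → match
v → no match
Total matched: 3

3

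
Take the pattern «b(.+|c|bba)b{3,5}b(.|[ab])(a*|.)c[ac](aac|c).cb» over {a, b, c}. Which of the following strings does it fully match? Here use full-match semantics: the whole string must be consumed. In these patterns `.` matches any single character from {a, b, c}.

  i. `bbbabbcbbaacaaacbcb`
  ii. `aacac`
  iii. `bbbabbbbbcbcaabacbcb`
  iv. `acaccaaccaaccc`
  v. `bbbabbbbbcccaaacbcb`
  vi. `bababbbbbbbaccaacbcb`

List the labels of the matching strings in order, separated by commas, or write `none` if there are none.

i → no match
ii → no match — must start with `b`
iii → no match
iv → no match — must start with `b`
v → match
vi → match

v, vi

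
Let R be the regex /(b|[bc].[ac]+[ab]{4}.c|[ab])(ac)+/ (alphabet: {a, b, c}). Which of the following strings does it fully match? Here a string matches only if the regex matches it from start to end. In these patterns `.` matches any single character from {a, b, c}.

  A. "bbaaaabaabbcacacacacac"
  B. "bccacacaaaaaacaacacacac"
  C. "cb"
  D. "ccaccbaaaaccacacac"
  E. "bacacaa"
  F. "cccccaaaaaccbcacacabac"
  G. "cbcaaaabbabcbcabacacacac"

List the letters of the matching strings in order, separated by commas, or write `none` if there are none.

A → match
B → no match
C → no match — must end with "ac"
D → no match
E → no match — must end with "ac"
F → no match
G → no match

A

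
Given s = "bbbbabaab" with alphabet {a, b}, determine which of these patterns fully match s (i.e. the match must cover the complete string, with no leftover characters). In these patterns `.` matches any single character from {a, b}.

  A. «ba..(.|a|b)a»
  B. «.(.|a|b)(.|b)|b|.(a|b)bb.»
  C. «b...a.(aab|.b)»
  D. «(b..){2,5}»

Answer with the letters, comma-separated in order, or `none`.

A → no match — must start with "ba"
B → no match
C → match
D → no match

C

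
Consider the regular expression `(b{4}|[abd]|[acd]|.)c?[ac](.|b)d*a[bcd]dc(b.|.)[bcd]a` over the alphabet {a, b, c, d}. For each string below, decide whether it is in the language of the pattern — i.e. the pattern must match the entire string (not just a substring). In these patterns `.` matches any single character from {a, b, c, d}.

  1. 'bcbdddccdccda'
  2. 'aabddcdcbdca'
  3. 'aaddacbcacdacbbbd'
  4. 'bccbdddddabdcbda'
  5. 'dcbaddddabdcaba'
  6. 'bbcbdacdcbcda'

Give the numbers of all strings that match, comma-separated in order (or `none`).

4

1 → no match
2 → no match
3 → no match — must end with 'a'
4 → match
5 → no match
6 → no match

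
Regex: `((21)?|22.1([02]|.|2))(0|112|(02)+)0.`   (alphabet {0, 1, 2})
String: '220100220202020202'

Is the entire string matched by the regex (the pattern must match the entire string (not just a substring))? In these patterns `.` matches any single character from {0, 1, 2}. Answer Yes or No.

No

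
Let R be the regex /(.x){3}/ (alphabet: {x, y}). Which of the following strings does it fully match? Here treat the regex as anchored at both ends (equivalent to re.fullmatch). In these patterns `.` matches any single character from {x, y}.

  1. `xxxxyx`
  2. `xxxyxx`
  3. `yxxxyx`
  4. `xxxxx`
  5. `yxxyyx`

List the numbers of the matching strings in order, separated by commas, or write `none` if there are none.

1. `xxxxyx` → match
2. `xxxyxx` → no match
3. `yxxxyx` → match
4. `xxxxx` → no match
5. `yxxyyx` → no match

1, 3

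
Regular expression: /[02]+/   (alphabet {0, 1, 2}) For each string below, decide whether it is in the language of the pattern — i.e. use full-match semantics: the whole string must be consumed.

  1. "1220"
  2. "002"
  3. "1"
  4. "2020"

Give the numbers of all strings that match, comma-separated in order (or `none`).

2, 4

1 → no match
2 → match
3 → no match
4 → match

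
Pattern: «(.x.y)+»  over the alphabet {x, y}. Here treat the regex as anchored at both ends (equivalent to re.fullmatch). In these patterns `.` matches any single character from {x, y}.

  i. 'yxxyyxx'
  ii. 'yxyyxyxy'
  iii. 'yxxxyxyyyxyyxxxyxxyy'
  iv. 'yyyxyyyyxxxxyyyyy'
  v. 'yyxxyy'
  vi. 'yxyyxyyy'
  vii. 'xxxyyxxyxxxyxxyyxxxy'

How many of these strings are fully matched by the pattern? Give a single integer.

1

i → no match — must end with 'y'
ii → no match
iii → no match
iv → no match
v → no match
vi → no match
vii → match
Total matched: 1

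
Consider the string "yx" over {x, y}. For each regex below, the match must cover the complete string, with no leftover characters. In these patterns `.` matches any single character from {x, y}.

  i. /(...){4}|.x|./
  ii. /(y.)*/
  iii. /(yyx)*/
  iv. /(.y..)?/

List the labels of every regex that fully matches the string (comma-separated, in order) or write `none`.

i, ii

i → match
ii → match
iii → no match
iv → no match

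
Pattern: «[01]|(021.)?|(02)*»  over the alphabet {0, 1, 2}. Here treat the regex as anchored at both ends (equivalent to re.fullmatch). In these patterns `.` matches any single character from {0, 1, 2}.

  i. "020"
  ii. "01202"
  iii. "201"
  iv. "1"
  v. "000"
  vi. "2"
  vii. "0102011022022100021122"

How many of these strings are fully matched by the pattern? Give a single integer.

1

i → no match
ii → no match
iii → no match
iv → match
v → no match
vi → no match
vii → no match
Total matched: 1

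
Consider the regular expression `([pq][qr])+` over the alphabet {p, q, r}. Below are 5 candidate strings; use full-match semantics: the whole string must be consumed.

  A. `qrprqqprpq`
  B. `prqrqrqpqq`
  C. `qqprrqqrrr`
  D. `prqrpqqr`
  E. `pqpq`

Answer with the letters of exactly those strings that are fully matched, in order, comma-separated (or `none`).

A, D, E

A. `qrprqqprpq` → match
B. `prqrqrqpqq` → no match
C. `qqprrqqrrr` → no match
D. `prqrpqqr` → match
E. `pqpq` → match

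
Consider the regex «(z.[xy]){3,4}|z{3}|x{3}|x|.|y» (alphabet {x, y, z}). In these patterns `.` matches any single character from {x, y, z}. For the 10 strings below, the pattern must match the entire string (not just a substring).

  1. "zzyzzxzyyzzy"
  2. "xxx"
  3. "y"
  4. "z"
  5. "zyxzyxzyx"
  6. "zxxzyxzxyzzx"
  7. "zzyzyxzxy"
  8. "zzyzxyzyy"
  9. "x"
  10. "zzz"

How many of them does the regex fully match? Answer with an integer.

1 → match
2 → match
3 → match
4 → match
5 → match
6 → match
7 → match
8 → match
9 → match
10 → match
Total matched: 10

10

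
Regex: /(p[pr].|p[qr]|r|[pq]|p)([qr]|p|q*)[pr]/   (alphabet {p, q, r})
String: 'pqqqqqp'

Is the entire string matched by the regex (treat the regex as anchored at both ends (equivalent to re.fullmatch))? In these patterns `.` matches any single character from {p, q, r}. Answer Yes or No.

Yes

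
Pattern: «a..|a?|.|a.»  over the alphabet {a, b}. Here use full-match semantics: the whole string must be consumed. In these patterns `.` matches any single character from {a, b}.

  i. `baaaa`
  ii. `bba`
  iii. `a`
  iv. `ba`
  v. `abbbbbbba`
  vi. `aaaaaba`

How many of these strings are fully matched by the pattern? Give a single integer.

i → no match
ii → no match
iii → match
iv → no match
v → no match
vi → no match
Total matched: 1

1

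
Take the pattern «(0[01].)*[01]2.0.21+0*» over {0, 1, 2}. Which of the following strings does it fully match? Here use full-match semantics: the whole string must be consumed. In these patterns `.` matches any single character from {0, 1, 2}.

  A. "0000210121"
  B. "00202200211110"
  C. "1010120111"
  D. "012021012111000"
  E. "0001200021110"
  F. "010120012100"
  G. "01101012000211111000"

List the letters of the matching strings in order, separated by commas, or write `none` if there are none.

A, B, D, E, F, G

A → match
B → match
C → no match
D → match
E → match
F → match
G → match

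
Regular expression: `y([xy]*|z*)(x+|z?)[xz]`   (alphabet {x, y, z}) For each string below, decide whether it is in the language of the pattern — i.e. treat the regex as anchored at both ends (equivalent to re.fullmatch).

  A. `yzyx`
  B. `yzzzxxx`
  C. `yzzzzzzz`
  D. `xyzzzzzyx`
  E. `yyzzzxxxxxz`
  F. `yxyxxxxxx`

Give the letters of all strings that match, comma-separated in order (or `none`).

A → no match
B → match
C → match
D → no match — must start with `y`
E → no match
F → match

B, C, F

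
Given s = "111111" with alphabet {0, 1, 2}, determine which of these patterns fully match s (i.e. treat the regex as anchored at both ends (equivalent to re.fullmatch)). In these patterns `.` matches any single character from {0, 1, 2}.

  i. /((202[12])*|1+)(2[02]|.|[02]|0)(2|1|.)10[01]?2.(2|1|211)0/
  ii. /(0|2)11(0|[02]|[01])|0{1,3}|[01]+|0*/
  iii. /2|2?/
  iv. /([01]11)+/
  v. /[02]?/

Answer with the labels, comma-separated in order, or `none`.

i → no match — must end with "0"
ii → match
iii → no match
iv → match
v → no match

ii, iv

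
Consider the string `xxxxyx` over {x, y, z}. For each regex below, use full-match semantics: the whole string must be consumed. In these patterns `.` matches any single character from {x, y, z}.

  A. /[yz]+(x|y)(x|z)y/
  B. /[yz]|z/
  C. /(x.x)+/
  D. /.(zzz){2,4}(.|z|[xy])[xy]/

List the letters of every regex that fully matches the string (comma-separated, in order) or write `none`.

A → no match — must end with `y`
B → no match
C → match
D → no match

C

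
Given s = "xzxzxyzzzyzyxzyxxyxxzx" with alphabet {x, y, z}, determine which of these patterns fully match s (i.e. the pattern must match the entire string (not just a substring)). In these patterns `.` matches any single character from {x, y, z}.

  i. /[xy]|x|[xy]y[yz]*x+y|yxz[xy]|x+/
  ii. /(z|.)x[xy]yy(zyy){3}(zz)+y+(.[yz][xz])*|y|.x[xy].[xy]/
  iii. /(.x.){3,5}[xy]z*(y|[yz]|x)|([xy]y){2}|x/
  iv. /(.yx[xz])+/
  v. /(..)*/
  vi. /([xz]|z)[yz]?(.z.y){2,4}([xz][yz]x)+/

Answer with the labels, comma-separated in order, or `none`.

i → no match
ii → no match
iii → no match
iv → no match
v → match
vi → match

v, vi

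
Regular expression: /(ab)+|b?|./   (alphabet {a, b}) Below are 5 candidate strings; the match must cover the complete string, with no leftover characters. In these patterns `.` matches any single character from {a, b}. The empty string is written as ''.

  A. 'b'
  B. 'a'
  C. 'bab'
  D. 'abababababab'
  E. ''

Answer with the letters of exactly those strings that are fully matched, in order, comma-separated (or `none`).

A → match
B → match
C → no match
D → match
E → match

A, B, D, E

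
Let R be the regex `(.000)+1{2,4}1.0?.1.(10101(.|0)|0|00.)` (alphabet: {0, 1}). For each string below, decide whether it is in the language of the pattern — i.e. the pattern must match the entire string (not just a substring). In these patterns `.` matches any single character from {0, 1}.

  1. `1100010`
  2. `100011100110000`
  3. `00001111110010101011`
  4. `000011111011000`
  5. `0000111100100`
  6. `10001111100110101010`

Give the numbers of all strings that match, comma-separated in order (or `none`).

2, 3, 4, 5, 6

1 → no match
2 → match
3 → match
4 → match
5 → match
6 → match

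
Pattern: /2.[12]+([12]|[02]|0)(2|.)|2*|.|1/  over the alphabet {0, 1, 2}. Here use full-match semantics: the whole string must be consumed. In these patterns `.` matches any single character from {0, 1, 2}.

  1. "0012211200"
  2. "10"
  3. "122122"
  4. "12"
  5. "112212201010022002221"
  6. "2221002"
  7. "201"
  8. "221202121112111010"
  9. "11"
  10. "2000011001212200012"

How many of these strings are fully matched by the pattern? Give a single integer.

0

1 → no match
2 → no match
3 → no match
4 → no match
5 → no match
6 → no match
7 → no match
8 → no match
9 → no match
10 → no match
Total matched: 0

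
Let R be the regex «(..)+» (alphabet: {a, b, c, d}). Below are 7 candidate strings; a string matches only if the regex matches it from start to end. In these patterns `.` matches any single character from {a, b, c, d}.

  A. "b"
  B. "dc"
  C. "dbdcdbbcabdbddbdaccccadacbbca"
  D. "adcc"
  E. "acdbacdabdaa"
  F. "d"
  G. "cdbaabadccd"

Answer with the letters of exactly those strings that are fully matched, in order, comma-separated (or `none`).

B, D, E

A. "b" → no match
B. "dc" → match
C → no match
D. "adcc" → match
E. "acdbacdabdaa" → match
F. "d" → no match
G. "cdbaabadccd" → no match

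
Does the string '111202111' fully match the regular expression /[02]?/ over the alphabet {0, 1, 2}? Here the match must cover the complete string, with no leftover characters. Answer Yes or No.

No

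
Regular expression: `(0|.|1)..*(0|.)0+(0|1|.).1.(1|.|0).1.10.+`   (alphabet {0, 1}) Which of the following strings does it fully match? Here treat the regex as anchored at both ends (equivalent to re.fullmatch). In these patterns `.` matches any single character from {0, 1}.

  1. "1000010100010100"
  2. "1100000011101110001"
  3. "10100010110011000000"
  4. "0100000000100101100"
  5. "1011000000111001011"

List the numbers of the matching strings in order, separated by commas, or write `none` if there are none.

1 → match
2 → match
3 → no match
4 → no match
5 → no match

1, 2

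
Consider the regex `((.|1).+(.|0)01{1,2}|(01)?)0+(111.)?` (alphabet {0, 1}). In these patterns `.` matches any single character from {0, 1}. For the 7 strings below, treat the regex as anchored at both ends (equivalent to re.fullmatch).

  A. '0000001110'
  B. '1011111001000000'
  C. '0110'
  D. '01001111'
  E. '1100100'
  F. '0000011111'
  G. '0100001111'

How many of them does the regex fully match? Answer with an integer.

5

A → match
B → match
C → no match
D → match
E → match
F → no match
G → match
Total matched: 5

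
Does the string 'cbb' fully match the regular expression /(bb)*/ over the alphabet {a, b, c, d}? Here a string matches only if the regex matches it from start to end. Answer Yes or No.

No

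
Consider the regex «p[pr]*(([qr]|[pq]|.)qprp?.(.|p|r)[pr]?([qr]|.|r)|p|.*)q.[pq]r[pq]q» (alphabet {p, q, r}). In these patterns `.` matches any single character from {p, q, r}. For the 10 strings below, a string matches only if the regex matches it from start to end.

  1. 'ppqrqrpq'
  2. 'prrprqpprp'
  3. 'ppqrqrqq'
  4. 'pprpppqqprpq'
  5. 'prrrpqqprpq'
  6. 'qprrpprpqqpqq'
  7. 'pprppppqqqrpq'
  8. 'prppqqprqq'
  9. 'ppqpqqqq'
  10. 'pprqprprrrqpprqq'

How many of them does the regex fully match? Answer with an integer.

1. 'ppqrqrpq' → match
2. 'prrprqpprp' → no match — must end with 'q'
3. 'ppqrqrqq' → match
4. 'pprpppqqprpq' → match
5. 'prrrpqqprpq' → match
6 → no match — must start with 'p'
7 → match
8. 'prppqqprqq' → match
9. 'ppqpqqqq' → no match
10 → match
Total matched: 7

7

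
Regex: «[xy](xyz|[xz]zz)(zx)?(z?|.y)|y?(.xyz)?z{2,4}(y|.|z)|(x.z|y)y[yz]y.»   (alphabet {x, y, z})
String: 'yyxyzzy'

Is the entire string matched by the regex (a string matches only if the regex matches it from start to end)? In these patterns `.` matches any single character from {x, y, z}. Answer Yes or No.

No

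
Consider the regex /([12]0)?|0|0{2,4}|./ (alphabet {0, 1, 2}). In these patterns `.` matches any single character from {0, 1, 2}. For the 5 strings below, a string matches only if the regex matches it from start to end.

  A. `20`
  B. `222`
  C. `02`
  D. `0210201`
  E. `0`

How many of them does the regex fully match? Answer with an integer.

A → match
B → no match
C → no match
D → no match
E → match
Total matched: 2

2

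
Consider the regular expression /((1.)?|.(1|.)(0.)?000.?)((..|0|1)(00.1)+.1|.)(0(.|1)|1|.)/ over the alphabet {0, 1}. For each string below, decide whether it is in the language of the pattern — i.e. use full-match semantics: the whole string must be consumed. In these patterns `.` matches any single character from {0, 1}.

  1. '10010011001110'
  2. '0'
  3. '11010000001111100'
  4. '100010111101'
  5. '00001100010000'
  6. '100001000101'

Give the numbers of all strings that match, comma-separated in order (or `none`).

1 → no match
2 → no match
3 → no match
4 → no match
5 → no match
6 → no match

none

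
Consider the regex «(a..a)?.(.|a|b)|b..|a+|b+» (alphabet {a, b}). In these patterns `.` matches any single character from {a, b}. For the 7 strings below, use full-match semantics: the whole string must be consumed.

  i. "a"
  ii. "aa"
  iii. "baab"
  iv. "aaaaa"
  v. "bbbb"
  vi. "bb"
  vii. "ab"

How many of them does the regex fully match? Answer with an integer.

6

i. "a" → match
ii. "aa" → match
iii. "baab" → no match
iv. "aaaaa" → match
v. "bbbb" → match
vi. "bb" → match
vii. "ab" → match
Total matched: 6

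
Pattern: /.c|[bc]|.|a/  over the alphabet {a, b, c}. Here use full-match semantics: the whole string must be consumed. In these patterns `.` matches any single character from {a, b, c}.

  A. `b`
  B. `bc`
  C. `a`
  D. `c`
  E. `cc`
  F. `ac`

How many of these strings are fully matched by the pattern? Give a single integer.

6

A → match
B → match
C → match
D → match
E → match
F → match
Total matched: 6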